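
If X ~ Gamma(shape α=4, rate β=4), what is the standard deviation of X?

For X ~ Gamma(shape α=4, rate β=4):
Var(X) = \frac{1}{4}
SD(X) = √(Var(X)) = √(\frac{1}{4}) = \frac{1}{2}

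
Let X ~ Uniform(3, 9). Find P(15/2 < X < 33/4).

P(15/2 < X < 33/4) = ∫_{15/2}^{33/4} f(x) dx
where f(x) = \frac{1}{6}
= \frac{1}{8}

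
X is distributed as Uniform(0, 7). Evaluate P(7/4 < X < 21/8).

P(7/4 < X < 21/8) = ∫_{7/4}^{21/8} f(x) dx
where f(x) = \frac{1}{7}
= \frac{1}{8}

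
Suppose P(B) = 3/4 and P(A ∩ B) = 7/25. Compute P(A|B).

P(A|B) = P(A ∩ B) / P(B)
= (7/25) / (3/4)
= 28/75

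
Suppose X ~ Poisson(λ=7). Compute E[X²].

Using the identity E[X²] = Var(X) + (E[X])²:
E[X] = 7
Var(X) = 7
E[X²] = 7 + (7)²
= 56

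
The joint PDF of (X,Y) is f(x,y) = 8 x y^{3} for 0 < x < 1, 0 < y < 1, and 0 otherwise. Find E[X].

E[X] = ∫_0^1 ∫_0^1 x × f(x,y) dy dx
= ∫_0^1 ∫_0^1 x × (8 x y^{3}) dy dx
= \frac{2}{3}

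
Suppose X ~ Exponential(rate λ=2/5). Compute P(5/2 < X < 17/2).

P(5/2 < X < 17/2) = ∫_{5/2}^{17/2} f(x) dx
where f(x) = \frac{2 e^{- \frac{2 x}{5}}}{5}
= - \frac{1}{e^{\frac{17}{5}}} + e^{-1}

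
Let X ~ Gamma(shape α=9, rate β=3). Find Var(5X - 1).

For X ~ Gamma(shape α=9, rate β=3):
Var(X) = 1
Var(5X - 1) = (5)² × Var(X) = 25 × 1 = 25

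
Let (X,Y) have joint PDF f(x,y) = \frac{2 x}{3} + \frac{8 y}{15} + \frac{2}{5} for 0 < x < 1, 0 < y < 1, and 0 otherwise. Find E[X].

E[X] = ∫_0^1 ∫_0^1 x × f(x,y) dy dx
= ∫_0^1 ∫_0^1 x × (\frac{2 x}{3} + \frac{8 y}{15} + \frac{2}{5}) dy dx
= \frac{5}{9}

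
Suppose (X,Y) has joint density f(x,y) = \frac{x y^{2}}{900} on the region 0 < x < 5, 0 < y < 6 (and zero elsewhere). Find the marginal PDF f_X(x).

f_X(x) = ∫_0^6 f(x,y) dy
= ∫_0^6 \frac{x y^{2}}{900} dy
= \frac{2 x}{25} for 0 < x < 5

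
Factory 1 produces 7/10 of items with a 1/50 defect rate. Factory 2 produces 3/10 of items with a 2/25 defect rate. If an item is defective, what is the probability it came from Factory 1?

Using Bayes' theorem:
P(F1) = 7/10, P(D|F1) = 1/50
P(F2) = 3/10, P(D|F2) = 2/25
P(D) = P(D|F1)P(F1) + P(D|F2)P(F2)
     = \frac{19}{500}
P(F1|D) = P(D|F1)P(F1) / P(D)
= \frac{7}{19}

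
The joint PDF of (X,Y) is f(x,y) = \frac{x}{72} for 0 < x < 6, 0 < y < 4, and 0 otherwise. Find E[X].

f_X(x) = ∫_0^4 \frac{x}{72} dy = \frac{x}{18}
E[X] = ∫_0^6 x × (\frac{x}{18}) dx = 4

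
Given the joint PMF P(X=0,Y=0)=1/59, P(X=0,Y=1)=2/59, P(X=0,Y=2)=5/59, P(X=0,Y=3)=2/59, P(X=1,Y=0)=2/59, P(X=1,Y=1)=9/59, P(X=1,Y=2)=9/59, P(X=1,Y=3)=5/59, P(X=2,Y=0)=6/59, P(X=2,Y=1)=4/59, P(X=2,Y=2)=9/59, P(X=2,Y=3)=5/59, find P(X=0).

P(X=0) = P(X=0,Y=0) + P(X=0,Y=1) + P(X=0,Y=2) + P(X=0,Y=3)
= 1/59 + 2/59 + 5/59 + 2/59
= 10/59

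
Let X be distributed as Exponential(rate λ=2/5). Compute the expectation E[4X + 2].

For X ~ Exponential(rate λ=2/5):
E[X] = \frac{5}{2}
E[4X + 2] = 4 × E[X] + 2 = 12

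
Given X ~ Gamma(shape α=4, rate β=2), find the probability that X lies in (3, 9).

P(3 < X < 9) = ∫_{3}^{9} f(x) dx
where f(x) = \frac{8 x^{3} e^{- 2 x}}{3}
= \frac{-1153 + 61 e^{12}}{e^{18}}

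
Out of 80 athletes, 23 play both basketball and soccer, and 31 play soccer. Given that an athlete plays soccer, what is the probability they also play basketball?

P(A ∩ B) = 23/80
P(B) = 31/80
P(A|B) = P(A ∩ B) / P(B) = (23/80) / (31/80) = 23/31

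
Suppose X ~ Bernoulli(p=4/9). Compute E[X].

For X ~ Bernoulli(p=4/9), the expected value is:
E[X] = \frac{4}{9}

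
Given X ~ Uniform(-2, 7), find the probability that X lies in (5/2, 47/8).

P(5/2 < X < 47/8) = ∫_{5/2}^{47/8} f(x) dx
where f(x) = \frac{1}{9}
= \frac{3}{8}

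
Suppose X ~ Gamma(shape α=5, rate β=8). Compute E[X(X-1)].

E[X(X-1)] = E[X² - X] = E[X²] - E[X]
E[X] = \frac{5}{8}
E[X²] = Var(X) + (E[X])² = \frac{5}{64} + (\frac{5}{8})² = \frac{15}{32}
E[X(X-1)] = \frac{15}{32} - \frac{5}{8} = - \frac{5}{32}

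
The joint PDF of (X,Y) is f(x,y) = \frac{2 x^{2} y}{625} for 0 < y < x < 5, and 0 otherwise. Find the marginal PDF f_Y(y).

f_Y(y) = ∫_y^5 \frac{2 x^{2} y}{625} dx = \frac{2 y \left(125 - y^{3}\right)}{1875}
for 0 < y < 5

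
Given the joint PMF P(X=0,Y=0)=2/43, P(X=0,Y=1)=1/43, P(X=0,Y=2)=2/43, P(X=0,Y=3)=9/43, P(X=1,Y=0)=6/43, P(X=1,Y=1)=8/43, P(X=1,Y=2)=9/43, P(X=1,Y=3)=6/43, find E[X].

First find marginal of X:
P(X=0) = 14/43
P(X=1) = 29/43
E[X] = 0 × 14/43 + 1 × 29/43 = 29/43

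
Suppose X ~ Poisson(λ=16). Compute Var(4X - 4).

For X ~ Poisson(λ=16):
Var(X) = 16
Var(4X - 4) = (4)² × Var(X) = 16 × 16 = 256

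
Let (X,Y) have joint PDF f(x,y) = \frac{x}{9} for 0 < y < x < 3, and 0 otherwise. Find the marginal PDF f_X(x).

f_X(x) = ∫_0^x \frac{x}{9} dy = \frac{x^{2}}{9}
for 0 < x < 3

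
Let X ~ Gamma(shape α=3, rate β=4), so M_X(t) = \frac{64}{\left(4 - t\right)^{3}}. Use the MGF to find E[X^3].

To find E[X^3], compute M^(3)(0):
M^(1)(t) = \frac{192}{\left(4 - t\right)^{4}}
M^(2)(t) = \frac{768}{\left(4 - t\right)^{5}}
M^(3)(t) = \frac{3840}{\left(4 - t\right)^{6}}
M^(3)(0) = \frac{15}{16}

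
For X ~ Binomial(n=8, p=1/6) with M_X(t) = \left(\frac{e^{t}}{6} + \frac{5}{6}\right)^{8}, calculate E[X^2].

To find E[X^2], compute M^(2)(0):
M^(1)(t) = \frac{4 \left(\frac{e^{t}}{6} + \frac{5}{6}\right)^{7} e^{t}}{3}
M^(2)(t) = \frac{4 \left(\frac{e^{t}}{6} + \frac{5}{6}\right)^{7} e^{t}}{3} + \frac{14 \left(\frac{e^{t}}{6} + \frac{5}{6}\right)^{6} e^{2 t}}{9}
M^(2)(0) = \frac{26}{9}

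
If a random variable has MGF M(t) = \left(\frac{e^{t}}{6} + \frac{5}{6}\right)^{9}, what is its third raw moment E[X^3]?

To find E[X^3], compute M^(3)(0):
M^(1)(t) = \frac{3 \left(\frac{e^{t}}{6} + \frac{5}{6}\right)^{8} e^{t}}{2}
M^(2)(t) = \frac{3 \left(\frac{e^{t}}{6} + \frac{5}{6}\right)^{8} e^{t}}{2} + 2 \left(\frac{e^{t}}{6} + \frac{5}{6}\right)^{7} e^{2 t}
M^(3)(t) = \frac{3 \left(\frac{e^{t}}{6} + \frac{5}{6}\right)^{8} e^{t}}{2} + 6 \left(\frac{e^{t}}{6} + \frac{5}{6}\right)^{7} e^{2 t} + \frac{7 \left(\frac{e^{t}}{6} + \frac{5}{6}\right)^{6} e^{3 t}}{3}
M^(3)(0) = \frac{59}{6}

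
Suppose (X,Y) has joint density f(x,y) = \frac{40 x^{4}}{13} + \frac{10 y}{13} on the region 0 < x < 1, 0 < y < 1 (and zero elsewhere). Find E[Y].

E[Y] = ∫_0^1 ∫_0^1 y × f(x,y) dx dy
= \frac{22}{39}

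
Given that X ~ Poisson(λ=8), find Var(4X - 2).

For X ~ Poisson(λ=8):
Var(X) = 8
Var(4X - 2) = (4)² × Var(X) = 16 × 8 = 128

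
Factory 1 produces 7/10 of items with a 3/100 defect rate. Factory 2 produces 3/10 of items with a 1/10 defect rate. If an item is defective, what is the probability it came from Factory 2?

Using Bayes' theorem:
P(F1) = 7/10, P(D|F1) = 3/100
P(F2) = 3/10, P(D|F2) = 1/10
P(D) = P(D|F1)P(F1) + P(D|F2)P(F2)
     = \frac{51}{1000}
P(F2|D) = P(D|F2)P(F2) / P(D)
= \frac{10}{17}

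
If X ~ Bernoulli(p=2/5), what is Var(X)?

For X ~ Bernoulli(p=2/5):
Var(X) = \frac{6}{25}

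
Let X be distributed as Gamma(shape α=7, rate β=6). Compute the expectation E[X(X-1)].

E[X(X-1)] = E[X² - X] = E[X²] - E[X]
E[X] = \frac{7}{6}
E[X²] = Var(X) + (E[X])² = \frac{7}{36} + (\frac{7}{6})² = \frac{14}{9}
E[X(X-1)] = \frac{14}{9} - \frac{7}{6} = \frac{7}{18}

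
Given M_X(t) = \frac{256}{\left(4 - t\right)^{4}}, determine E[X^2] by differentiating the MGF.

To find E[X^2], compute M^(2)(0):
M^(1)(t) = \frac{1024}{\left(4 - t\right)^{5}}
M^(2)(t) = \frac{5120}{\left(4 - t\right)^{6}}
M^(2)(0) = \frac{5}{4}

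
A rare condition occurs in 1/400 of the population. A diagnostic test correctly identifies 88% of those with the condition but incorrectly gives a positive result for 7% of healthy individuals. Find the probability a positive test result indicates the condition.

Let D = the rare event, + = positive/flagged.
P(D) = 1/400
P(+|D) = 88/100 = 22/25
P(+|D') = 7/100
P(+) = P(+|D)P(D) + P(+|D')P(D')
     = \frac{22}{25} × \frac{1}{400} + \frac{7}{100} × \frac{399}{400}
     = \frac{2881}{40000}
P(D|+) = P(+|D)P(D)/P(+) = \frac{88}{2881}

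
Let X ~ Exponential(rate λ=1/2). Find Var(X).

For X ~ Exponential(rate λ=1/2):
Var(X) = 4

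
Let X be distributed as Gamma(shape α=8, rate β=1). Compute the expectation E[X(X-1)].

E[X(X-1)] = E[X² - X] = E[X²] - E[X]
E[X] = 8
E[X²] = Var(X) + (E[X])² = 8 + (8)² = 72
E[X(X-1)] = 72 - 8 = 64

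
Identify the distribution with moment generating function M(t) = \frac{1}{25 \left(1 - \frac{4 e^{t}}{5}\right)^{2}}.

The MGF M(t) = \frac{1}{25 \left(1 - \frac{4 e^{t}}{5}\right)^{2}} is the standard form for the NegativeBinomial distribution.
Comparing with the known MGF formula identifies: NegBin(r=2, p=1/5), X = failures before r-th success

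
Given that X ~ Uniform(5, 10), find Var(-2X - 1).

For X ~ Uniform(5, 10):
Var(X) = \frac{25}{12}
Var(-2X - 1) = (-2)² × Var(X) = 4 × \frac{25}{12} = \frac{25}{3}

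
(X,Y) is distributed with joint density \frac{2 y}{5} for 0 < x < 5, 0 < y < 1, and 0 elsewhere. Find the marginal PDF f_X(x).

f_X(x) = ∫_0^1 f(x,y) dy
= ∫_0^1 \frac{2 y}{5} dy
= \frac{1}{5} for 0 < x < 5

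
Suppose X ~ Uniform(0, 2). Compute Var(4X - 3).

For X ~ Uniform(0, 2):
Var(X) = \frac{1}{3}
Var(4X - 3) = (4)² × Var(X) = 16 × \frac{1}{3} = \frac{16}{3}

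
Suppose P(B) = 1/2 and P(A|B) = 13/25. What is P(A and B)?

By definition, P(A|B) = P(A ∩ B) / P(B)
So P(A ∩ B) = P(A|B) × P(B)
= 13/25 × 1/2
= 13/50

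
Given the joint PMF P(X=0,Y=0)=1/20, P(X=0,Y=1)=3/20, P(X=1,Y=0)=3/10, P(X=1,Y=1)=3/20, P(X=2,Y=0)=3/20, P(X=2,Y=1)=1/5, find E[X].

First find marginal of X:
P(X=0) = 1/5
P(X=1) = 9/20
P(X=2) = 7/20
E[X] = 0 × 1/5 + 1 × 9/20 + 2 × 7/20 = 23/20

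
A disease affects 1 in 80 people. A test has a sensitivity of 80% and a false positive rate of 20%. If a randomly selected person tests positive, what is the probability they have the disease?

Let D = the rare event, + = positive/flagged.
P(D) = 1/80
P(+|D) = 80/100 = 4/5
P(+|D') = 20/100 = 1/5
P(+) = P(+|D)P(D) + P(+|D')P(D')
     = \frac{4}{5} × \frac{1}{80} + \frac{1}{5} × \frac{79}{80}
     = \frac{83}{400}
P(D|+) = P(+|D)P(D)/P(+) = \frac{4}{83}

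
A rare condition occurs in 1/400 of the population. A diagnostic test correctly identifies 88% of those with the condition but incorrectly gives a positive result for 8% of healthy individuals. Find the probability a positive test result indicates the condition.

Let D = the rare event, + = positive/flagged.
P(D) = 1/400
P(+|D) = 88/100 = 22/25
P(+|D') = 8/100 = 2/25
P(+) = P(+|D)P(D) + P(+|D')P(D')
     = \frac{22}{25} × \frac{1}{400} + \frac{2}{25} × \frac{399}{400}
     = \frac{41}{500}
P(D|+) = P(+|D)P(D)/P(+) = \frac{11}{410}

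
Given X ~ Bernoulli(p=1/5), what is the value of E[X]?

For X ~ Bernoulli(p=1/5), the expected value is:
E[X] = \frac{1}{5}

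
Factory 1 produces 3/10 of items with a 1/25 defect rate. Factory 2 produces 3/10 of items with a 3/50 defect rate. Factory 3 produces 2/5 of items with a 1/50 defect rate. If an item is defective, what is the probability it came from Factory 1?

Using Bayes' theorem:
P(F1) = 3/10, P(D|F1) = 1/25
P(F2) = 3/10, P(D|F2) = 3/50
P(F3) = 2/5, P(D|F3) = 1/50
P(D) = P(D|F1)P(F1) + P(D|F2)P(F2) + P(D|F3)P(F3)
     = \frac{19}{500}
P(F1|D) = P(D|F1)P(F1) / P(D)
= \frac{6}{19}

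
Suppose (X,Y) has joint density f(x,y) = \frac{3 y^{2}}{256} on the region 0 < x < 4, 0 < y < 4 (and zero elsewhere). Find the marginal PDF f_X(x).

f_X(x) = ∫_0^4 f(x,y) dy
= ∫_0^4 \frac{3 y^{2}}{256} dy
= \frac{1}{4} for 0 < x < 4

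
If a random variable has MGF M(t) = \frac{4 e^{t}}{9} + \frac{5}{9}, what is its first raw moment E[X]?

To find E[X], compute M^(1)(0):
M^(1)(t) = \frac{4 e^{t}}{9}
M^(1)(0) = \frac{4}{9}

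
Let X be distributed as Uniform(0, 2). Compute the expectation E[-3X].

For X ~ Uniform(0, 2):
E[X] = 1
E[-3X] = -3 × E[X] + 0 = -3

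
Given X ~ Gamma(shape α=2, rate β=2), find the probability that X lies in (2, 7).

P(2 < X < 7) = ∫_{2}^{7} f(x) dx
where f(x) = 4 x e^{- 2 x}
= \frac{5 \left(-3 + e^{10}\right)}{e^{14}}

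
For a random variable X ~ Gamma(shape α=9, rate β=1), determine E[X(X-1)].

E[X(X-1)] = E[X² - X] = E[X²] - E[X]
E[X] = 9
E[X²] = Var(X) + (E[X])² = 9 + (9)² = 90
E[X(X-1)] = 90 - 9 = 81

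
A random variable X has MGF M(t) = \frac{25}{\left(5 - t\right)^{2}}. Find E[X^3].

To find E[X^3], compute M^(3)(0):
M^(1)(t) = \frac{50}{\left(5 - t\right)^{3}}
M^(2)(t) = \frac{150}{\left(5 - t\right)^{4}}
M^(3)(t) = \frac{600}{\left(5 - t\right)^{5}}
M^(3)(0) = \frac{24}{125}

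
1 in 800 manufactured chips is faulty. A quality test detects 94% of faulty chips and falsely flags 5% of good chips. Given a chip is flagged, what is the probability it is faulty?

Let D = the rare event, + = positive/flagged.
P(D) = 1/800
P(+|D) = 94/100 = 47/50
P(+|D') = 5/100 = 1/20
P(+) = P(+|D)P(D) + P(+|D')P(D')
     = \frac{47}{50} × \frac{1}{800} + \frac{1}{20} × \frac{799}{800}
     = \frac{4089}{80000}
P(D|+) = P(+|D)P(D)/P(+) = \frac{2}{87}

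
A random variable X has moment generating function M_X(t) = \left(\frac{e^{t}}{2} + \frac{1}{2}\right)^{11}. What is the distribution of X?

The MGF M(t) = \left(\frac{e^{t}}{2} + \frac{1}{2}\right)^{11} is the standard form for the Binomial distribution.
Comparing with the known MGF formula identifies: Binomial(n=11, p=1/2)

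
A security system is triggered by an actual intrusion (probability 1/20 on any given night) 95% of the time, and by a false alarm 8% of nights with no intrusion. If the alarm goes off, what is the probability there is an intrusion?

Let D = the rare event, + = positive/flagged.
P(D) = 1/20
P(+|D) = 95/100 = 19/20
P(+|D') = 8/100 = 2/25
P(+) = P(+|D)P(D) + P(+|D')P(D')
     = \frac{19}{20} × \frac{1}{20} + \frac{2}{25} × \frac{19}{20}
     = \frac{247}{2000}
P(D|+) = P(+|D)P(D)/P(+) = \frac{5}{13}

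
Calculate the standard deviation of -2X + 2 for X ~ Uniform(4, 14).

For X ~ Uniform(4, 14):
Var(X) = \frac{25}{3}
SD(X) = √(Var(X)) = √(\frac{25}{3}) = \frac{5 \sqrt{3}}{3}
SD(-2X + 2) = |-2| × SD(X) = 2 × \frac{5 \sqrt{3}}{3} = \frac{10 \sqrt{3}}{3}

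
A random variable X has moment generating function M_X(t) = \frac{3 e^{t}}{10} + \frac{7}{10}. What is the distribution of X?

The MGF M(t) = \frac{3 e^{t}}{10} + \frac{7}{10} is the standard form for the Bernoulli distribution.
Comparing with the known MGF formula identifies: Bernoulli(p=3/10)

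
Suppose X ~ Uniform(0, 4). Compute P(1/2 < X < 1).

P(1/2 < X < 1) = ∫_{1/2}^{1} f(x) dx
where f(x) = \frac{1}{4}
= \frac{1}{8}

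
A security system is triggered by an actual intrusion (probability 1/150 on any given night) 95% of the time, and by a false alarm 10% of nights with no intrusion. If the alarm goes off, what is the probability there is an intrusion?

Let D = the rare event, + = positive/flagged.
P(D) = 1/150
P(+|D) = 95/100 = 19/20
P(+|D') = 10/100 = 1/10
P(+) = P(+|D)P(D) + P(+|D')P(D')
     = \frac{19}{20} × \frac{1}{150} + \frac{1}{10} × \frac{149}{150}
     = \frac{317}{3000}
P(D|+) = P(+|D)P(D)/P(+) = \frac{19}{317}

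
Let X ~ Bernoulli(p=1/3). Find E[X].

For X ~ Bernoulli(p=1/3), the expected value is:
E[X] = \frac{1}{3}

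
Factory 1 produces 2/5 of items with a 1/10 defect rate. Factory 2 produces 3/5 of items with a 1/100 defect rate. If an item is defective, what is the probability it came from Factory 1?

Using Bayes' theorem:
P(F1) = 2/5, P(D|F1) = 1/10
P(F2) = 3/5, P(D|F2) = 1/100
P(D) = P(D|F1)P(F1) + P(D|F2)P(F2)
     = \frac{23}{500}
P(F1|D) = P(D|F1)P(F1) / P(D)
= \frac{20}{23}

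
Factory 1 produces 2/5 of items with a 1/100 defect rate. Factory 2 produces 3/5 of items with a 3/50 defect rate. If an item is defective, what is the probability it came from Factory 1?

Using Bayes' theorem:
P(F1) = 2/5, P(D|F1) = 1/100
P(F2) = 3/5, P(D|F2) = 3/50
P(D) = P(D|F1)P(F1) + P(D|F2)P(F2)
     = \frac{1}{25}
P(F1|D) = P(D|F1)P(F1) / P(D)
= \frac{1}{10}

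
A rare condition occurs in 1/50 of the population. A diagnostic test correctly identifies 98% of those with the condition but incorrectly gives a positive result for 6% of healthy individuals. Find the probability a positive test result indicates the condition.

Let D = the rare event, + = positive/flagged.
P(D) = 1/50
P(+|D) = 98/100 = 49/50
P(+|D') = 6/100 = 3/50
P(+) = P(+|D)P(D) + P(+|D')P(D')
     = \frac{49}{50} × \frac{1}{50} + \frac{3}{50} × \frac{49}{50}
     = \frac{49}{625}
P(D|+) = P(+|D)P(D)/P(+) = \frac{1}{4}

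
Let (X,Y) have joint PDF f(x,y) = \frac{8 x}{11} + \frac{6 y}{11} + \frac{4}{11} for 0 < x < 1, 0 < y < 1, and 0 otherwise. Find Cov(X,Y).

E[XY] = ∫∫ xy × f(x,y) dx dy = \frac{10}{33}
E[X] = \frac{37}{66}
E[Y] = \frac{6}{11}
Cov(X,Y) = E[XY] - E[X]E[Y] = - \frac{1}{363}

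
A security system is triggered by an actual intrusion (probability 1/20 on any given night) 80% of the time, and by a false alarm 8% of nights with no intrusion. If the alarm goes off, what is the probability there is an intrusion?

Let D = the rare event, + = positive/flagged.
P(D) = 1/20
P(+|D) = 80/100 = 4/5
P(+|D') = 8/100 = 2/25
P(+) = P(+|D)P(D) + P(+|D')P(D')
     = \frac{4}{5} × \frac{1}{20} + \frac{2}{25} × \frac{19}{20}
     = \frac{29}{250}
P(D|+) = P(+|D)P(D)/P(+) = \frac{10}{29}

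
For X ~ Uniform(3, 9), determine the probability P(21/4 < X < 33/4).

P(21/4 < X < 33/4) = ∫_{21/4}^{33/4} f(x) dx
where f(x) = \frac{1}{6}
= \frac{1}{2}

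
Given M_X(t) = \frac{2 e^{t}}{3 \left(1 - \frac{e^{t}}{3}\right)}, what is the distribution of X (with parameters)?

The MGF M(t) = \frac{2 e^{t}}{3 \left(1 - \frac{e^{t}}{3}\right)} is the standard form for the Geometric distribution.
Comparing with the known MGF formula identifies: Geometric(p=2/3), X = trial number of first success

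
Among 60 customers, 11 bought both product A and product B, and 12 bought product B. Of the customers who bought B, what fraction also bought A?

P(A ∩ B) = 11/60
P(B) = 12/60 = 1/5
P(A|B) = P(A ∩ B) / P(B) = (11/60) / (1/5) = 11/12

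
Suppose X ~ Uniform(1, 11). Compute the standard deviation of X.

For X ~ Uniform(1, 11):
Var(X) = \frac{25}{3}
SD(X) = √(Var(X)) = √(\frac{25}{3}) = \frac{5 \sqrt{3}}{3}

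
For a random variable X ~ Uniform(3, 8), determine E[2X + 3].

For X ~ Uniform(3, 8):
E[X] = \frac{11}{2}
E[2X + 3] = 2 × E[X] + 3 = 14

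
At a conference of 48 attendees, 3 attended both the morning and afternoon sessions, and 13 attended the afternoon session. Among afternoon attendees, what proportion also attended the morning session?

P(A ∩ B) = 3/48 = 1/16
P(B) = 13/48
P(A|B) = P(A ∩ B) / P(B) = (1/16) / (13/48) = 3/13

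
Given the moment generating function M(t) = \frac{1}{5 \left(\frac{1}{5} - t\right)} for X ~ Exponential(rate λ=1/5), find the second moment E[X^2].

To find E[X^2], compute M^(2)(0):
M^(1)(t) = \frac{1}{5 \left(\frac{1}{5} - t\right)^{2}}
M^(2)(t) = \frac{2}{5 \left(\frac{1}{5} - t\right)^{3}}
M^(2)(0) = 50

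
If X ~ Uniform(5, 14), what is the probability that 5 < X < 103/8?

P(5 < X < 103/8) = ∫_{5}^{103/8} f(x) dx
where f(x) = \frac{1}{9}
= \frac{7}{8}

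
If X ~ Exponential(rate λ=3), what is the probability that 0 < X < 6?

P(0 < X < 6) = ∫_{0}^{6} f(x) dx
where f(x) = 3 e^{- 3 x}
= 1 - e^{-18}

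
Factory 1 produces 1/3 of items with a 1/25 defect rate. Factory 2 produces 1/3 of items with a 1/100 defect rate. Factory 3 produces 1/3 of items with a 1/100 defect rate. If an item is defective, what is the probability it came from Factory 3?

Using Bayes' theorem:
P(F1) = 1/3, P(D|F1) = 1/25
P(F2) = 1/3, P(D|F2) = 1/100
P(F3) = 1/3, P(D|F3) = 1/100
P(D) = P(D|F1)P(F1) + P(D|F2)P(F2) + P(D|F3)P(F3)
     = \frac{1}{50}
P(F3|D) = P(D|F3)P(F3) / P(D)
= \frac{1}{6}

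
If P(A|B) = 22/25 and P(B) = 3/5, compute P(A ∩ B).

By definition, P(A|B) = P(A ∩ B) / P(B)
So P(A ∩ B) = P(A|B) × P(B)
= 22/25 × 3/5
= 66/125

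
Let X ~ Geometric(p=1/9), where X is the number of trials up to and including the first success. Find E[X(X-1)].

E[X(X-1)] = E[X² - X] = E[X²] - E[X]
E[X] = 9
E[X²] = Var(X) + (E[X])² = 72 + (9)² = 153
E[X(X-1)] = 153 - 9 = 144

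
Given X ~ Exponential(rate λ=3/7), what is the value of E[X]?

For X ~ Exponential(rate λ=3/7), the expected value is:
E[X] = \frac{7}{3}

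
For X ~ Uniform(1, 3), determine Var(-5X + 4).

For X ~ Uniform(1, 3):
Var(X) = \frac{1}{3}
Var(-5X + 4) = (-5)² × Var(X) = 25 × \frac{1}{3} = \frac{25}{3}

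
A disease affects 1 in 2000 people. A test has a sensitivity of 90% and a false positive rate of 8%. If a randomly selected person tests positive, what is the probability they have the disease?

Let D = the rare event, + = positive/flagged.
P(D) = 1/2000
P(+|D) = 90/100 = 9/10
P(+|D') = 8/100 = 2/25
P(+) = P(+|D)P(D) + P(+|D')P(D')
     = \frac{9}{10} × \frac{1}{2000} + \frac{2}{25} × \frac{1999}{2000}
     = \frac{8041}{100000}
P(D|+) = P(+|D)P(D)/P(+) = \frac{45}{8041}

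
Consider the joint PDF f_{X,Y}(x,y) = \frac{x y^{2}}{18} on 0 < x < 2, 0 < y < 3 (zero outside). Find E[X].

f_X(x) = ∫_0^3 \frac{x y^{2}}{18} dy = \frac{x}{2}
E[X] = ∫_0^2 x × (\frac{x}{2}) dx = \frac{4}{3}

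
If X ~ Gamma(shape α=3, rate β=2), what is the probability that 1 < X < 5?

P(1 < X < 5) = ∫_{1}^{5} f(x) dx
where f(x) = 4 x^{2} e^{- 2 x}
= \frac{-61 + 5 e^{8}}{e^{10}}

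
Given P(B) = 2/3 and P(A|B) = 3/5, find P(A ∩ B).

By definition, P(A|B) = P(A ∩ B) / P(B)
So P(A ∩ B) = P(A|B) × P(B)
= 3/5 × 2/3
= 2/5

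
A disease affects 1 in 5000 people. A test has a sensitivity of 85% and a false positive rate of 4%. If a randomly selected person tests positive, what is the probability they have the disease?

Let D = the rare event, + = positive/flagged.
P(D) = 1/5000
P(+|D) = 85/100 = 17/20
P(+|D') = 4/100 = 1/25
P(+) = P(+|D)P(D) + P(+|D')P(D')
     = \frac{17}{20} × \frac{1}{5000} + \frac{1}{25} × \frac{4999}{5000}
     = \frac{20081}{500000}
P(D|+) = P(+|D)P(D)/P(+) = \frac{85}{20081}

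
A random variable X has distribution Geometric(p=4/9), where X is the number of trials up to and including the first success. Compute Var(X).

For X ~ Geometric(p=4/9), where X is the number of trials up to and including the first success:
Var(X) = \frac{45}{16}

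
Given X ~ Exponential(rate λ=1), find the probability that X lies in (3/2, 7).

P(3/2 < X < 7) = ∫_{3/2}^{7} f(x) dx
where f(x) = e^{- x}
= - \frac{1}{e^{7}} + e^{- \frac{3}{2}}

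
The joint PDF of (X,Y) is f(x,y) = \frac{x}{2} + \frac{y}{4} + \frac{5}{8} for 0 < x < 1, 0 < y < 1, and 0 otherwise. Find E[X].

E[X] = ∫_0^1 ∫_0^1 x × f(x,y) dy dx
= ∫_0^1 ∫_0^1 x × (\frac{x}{2} + \frac{y}{4} + \frac{5}{8}) dy dx
= \frac{13}{24}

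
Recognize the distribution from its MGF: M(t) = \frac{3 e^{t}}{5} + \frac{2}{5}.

The MGF M(t) = \frac{3 e^{t}}{5} + \frac{2}{5} is the standard form for the Bernoulli distribution.
Comparing with the known MGF formula identifies: Bernoulli(p=3/5)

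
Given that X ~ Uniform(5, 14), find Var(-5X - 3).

For X ~ Uniform(5, 14):
Var(X) = \frac{27}{4}
Var(-5X - 3) = (-5)² × Var(X) = 25 × \frac{27}{4} = \frac{675}{4}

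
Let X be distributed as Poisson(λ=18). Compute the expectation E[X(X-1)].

E[X(X-1)] = E[X² - X] = E[X²] - E[X]
E[X] = 18
E[X²] = Var(X) + (E[X])² = 18 + (18)² = 342
E[X(X-1)] = 342 - 18 = 324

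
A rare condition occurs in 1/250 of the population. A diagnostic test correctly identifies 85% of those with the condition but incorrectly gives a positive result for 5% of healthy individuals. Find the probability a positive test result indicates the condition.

Let D = the rare event, + = positive/flagged.
P(D) = 1/250
P(+|D) = 85/100 = 17/20
P(+|D') = 5/100 = 1/20
P(+) = P(+|D)P(D) + P(+|D')P(D')
     = \frac{17}{20} × \frac{1}{250} + \frac{1}{20} × \frac{249}{250}
     = \frac{133}{2500}
P(D|+) = P(+|D)P(D)/P(+) = \frac{17}{266}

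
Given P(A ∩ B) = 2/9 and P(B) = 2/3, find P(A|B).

P(A|B) = P(A ∩ B) / P(B)
= (2/9) / (2/3)
= 1/3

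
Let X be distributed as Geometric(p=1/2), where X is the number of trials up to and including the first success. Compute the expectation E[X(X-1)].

E[X(X-1)] = E[X² - X] = E[X²] - E[X]
E[X] = 2
E[X²] = Var(X) + (E[X])² = 2 + (2)² = 6
E[X(X-1)] = 6 - 2 = 4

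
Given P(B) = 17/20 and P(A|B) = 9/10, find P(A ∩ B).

By definition, P(A|B) = P(A ∩ B) / P(B)
So P(A ∩ B) = P(A|B) × P(B)
= 9/10 × 17/20
= 153/200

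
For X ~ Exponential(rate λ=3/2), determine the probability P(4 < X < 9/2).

P(4 < X < 9/2) = ∫_{4}^{9/2} f(x) dx
where f(x) = \frac{3 e^{- \frac{3 x}{2}}}{2}
= - \frac{1}{e^{\frac{27}{4}}} + e^{-6}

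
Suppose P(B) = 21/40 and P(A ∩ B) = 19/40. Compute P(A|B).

P(A|B) = P(A ∩ B) / P(B)
= (19/40) / (21/40)
= 19/21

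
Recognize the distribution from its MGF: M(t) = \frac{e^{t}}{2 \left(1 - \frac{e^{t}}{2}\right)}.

The MGF M(t) = \frac{e^{t}}{2 \left(1 - \frac{e^{t}}{2}\right)} is the standard form for the Geometric distribution.
Comparing with the known MGF formula identifies: Geometric(p=1/2), X = trial number of first success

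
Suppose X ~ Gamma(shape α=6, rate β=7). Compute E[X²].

Using the identity E[X²] = Var(X) + (E[X])²:
E[X] = \frac{6}{7}
Var(X) = \frac{6}{49}
E[X²] = \frac{6}{49} + (\frac{6}{7})²
= \frac{6}{7}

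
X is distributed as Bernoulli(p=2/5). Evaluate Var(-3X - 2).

For X ~ Bernoulli(p=2/5):
Var(X) = \frac{6}{25}
Var(-3X - 2) = (-3)² × Var(X) = 9 × \frac{6}{25} = \frac{54}{25}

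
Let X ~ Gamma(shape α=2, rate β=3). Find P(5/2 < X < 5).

P(5/2 < X < 5) = ∫_{5/2}^{5} f(x) dx
where f(x) = 9 x e^{- 3 x}
= - \frac{16}{e^{15}} + \frac{17}{2 e^{\frac{15}{2}}}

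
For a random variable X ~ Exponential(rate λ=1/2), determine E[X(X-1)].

E[X(X-1)] = E[X² - X] = E[X²] - E[X]
E[X] = 2
E[X²] = Var(X) + (E[X])² = 4 + (2)² = 8
E[X(X-1)] = 8 - 2 = 6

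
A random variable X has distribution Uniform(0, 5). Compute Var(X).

For X ~ Uniform(0, 5):
Var(X) = \frac{25}{12}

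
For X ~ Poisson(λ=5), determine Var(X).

For X ~ Poisson(λ=5):
Var(X) = 5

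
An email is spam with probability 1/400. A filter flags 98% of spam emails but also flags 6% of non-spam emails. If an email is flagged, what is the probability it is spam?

Let D = the rare event, + = positive/flagged.
P(D) = 1/400
P(+|D) = 98/100 = 49/50
P(+|D') = 6/100 = 3/50
P(+) = P(+|D)P(D) + P(+|D')P(D')
     = \frac{49}{50} × \frac{1}{400} + \frac{3}{50} × \frac{399}{400}
     = \frac{623}{10000}
P(D|+) = P(+|D)P(D)/P(+) = \frac{7}{178}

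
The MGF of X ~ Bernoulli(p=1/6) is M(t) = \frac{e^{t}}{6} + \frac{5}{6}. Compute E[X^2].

To find E[X^2], compute M^(2)(0):
M^(1)(t) = \frac{e^{t}}{6}
M^(2)(t) = \frac{e^{t}}{6}
M^(2)(0) = \frac{1}{6}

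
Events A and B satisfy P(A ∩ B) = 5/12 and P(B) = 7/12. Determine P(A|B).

P(A|B) = P(A ∩ B) / P(B)
= (5/12) / (7/12)
= 5/7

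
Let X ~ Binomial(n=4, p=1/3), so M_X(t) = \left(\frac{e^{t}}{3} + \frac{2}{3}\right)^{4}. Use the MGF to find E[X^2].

To find E[X^2], compute M^(2)(0):
M^(1)(t) = \frac{4 \left(\frac{e^{t}}{3} + \frac{2}{3}\right)^{3} e^{t}}{3}
M^(2)(t) = \frac{4 \left(\frac{e^{t}}{3} + \frac{2}{3}\right)^{3} e^{t}}{3} + \frac{4 \left(\frac{e^{t}}{3} + \frac{2}{3}\right)^{2} e^{2 t}}{3}
M^(2)(0) = \frac{8}{3}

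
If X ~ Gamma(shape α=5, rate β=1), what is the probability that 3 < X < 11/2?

P(3 < X < 11/2) = ∫_{3}^{11/2} f(x) dx
where f(x) = \frac{x^{4} e^{- x}}{24}
= - \frac{33593}{384 e^{\frac{11}{2}}} + \frac{131}{8 e^{3}}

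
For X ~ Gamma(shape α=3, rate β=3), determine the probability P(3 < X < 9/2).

P(3 < X < 9/2) = ∫_{3}^{9/2} f(x) dx
where f(x) = \frac{27 x^{2} e^{- 3 x}}{2}
= - \frac{845}{8 e^{\frac{27}{2}}} + \frac{101}{2 e^{9}}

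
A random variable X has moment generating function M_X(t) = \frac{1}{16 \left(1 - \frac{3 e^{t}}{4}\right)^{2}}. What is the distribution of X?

The MGF M(t) = \frac{1}{16 \left(1 - \frac{3 e^{t}}{4}\right)^{2}} is the standard form for the NegativeBinomial distribution.
Comparing with the known MGF formula identifies: NegBin(r=2, p=1/4), X = failures before r-th success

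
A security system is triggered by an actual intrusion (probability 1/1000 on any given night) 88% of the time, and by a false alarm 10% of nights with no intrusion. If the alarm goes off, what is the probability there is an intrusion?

Let D = the rare event, + = positive/flagged.
P(D) = 1/1000
P(+|D) = 88/100 = 22/25
P(+|D') = 10/100 = 1/10
P(+) = P(+|D)P(D) + P(+|D')P(D')
     = \frac{22}{25} × \frac{1}{1000} + \frac{1}{10} × \frac{999}{1000}
     = \frac{5039}{50000}
P(D|+) = P(+|D)P(D)/P(+) = \frac{44}{5039}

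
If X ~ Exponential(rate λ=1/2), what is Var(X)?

For X ~ Exponential(rate λ=1/2):
Var(X) = 4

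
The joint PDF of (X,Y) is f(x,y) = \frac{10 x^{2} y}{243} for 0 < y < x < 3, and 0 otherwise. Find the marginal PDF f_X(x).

f_X(x) = ∫_0^x \frac{10 x^{2} y}{243} dy = \frac{5 x^{4}}{243}
for 0 < x < 3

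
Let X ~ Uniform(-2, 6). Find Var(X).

For X ~ Uniform(-2, 6):
Var(X) = \frac{16}{3}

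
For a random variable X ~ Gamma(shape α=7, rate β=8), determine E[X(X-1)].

E[X(X-1)] = E[X² - X] = E[X²] - E[X]
E[X] = \frac{7}{8}
E[X²] = Var(X) + (E[X])² = \frac{7}{64} + (\frac{7}{8})² = \frac{7}{8}
E[X(X-1)] = \frac{7}{8} - \frac{7}{8} = 0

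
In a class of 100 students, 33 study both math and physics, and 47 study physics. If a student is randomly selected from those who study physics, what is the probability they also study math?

P(A ∩ B) = 33/100
P(B) = 47/100
P(A|B) = P(A ∩ B) / P(B) = (33/100) / (47/100) = 33/47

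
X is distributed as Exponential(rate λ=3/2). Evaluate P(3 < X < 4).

P(3 < X < 4) = ∫_{3}^{4} f(x) dx
where f(x) = \frac{3 e^{- \frac{3 x}{2}}}{2}
= - \frac{1}{e^{6}} + e^{- \frac{9}{2}}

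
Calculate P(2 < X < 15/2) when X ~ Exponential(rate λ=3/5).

P(2 < X < 15/2) = ∫_{2}^{15/2} f(x) dx
where f(x) = \frac{3 e^{- \frac{3 x}{5}}}{5}
= - \frac{1}{e^{\frac{9}{2}}} + e^{- \frac{6}{5}}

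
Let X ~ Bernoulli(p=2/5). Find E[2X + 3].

For X ~ Bernoulli(p=2/5):
E[X] = \frac{2}{5}
E[2X + 3] = 2 × E[X] + 3 = \frac{19}{5}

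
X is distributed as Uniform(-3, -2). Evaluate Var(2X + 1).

For X ~ Uniform(-3, -2):
Var(X) = \frac{1}{12}
Var(2X + 1) = (2)² × Var(X) = 4 × \frac{1}{12} = \frac{1}{3}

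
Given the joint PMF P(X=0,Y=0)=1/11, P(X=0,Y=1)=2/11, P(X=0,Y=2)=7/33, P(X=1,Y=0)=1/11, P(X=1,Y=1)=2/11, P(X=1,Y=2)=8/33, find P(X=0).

P(X=0) = P(X=0,Y=0) + P(X=0,Y=1) + P(X=0,Y=2)
= 1/11 + 2/11 + 7/33
= 16/33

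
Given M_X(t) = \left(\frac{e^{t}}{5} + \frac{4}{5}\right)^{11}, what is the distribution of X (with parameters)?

The MGF M(t) = \left(\frac{e^{t}}{5} + \frac{4}{5}\right)^{11} is the standard form for the Binomial distribution.
Comparing with the known MGF formula identifies: Binomial(n=11, p=1/5)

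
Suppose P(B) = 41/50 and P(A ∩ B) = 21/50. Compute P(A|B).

P(A|B) = P(A ∩ B) / P(B)
= (21/50) / (41/50)
= 21/41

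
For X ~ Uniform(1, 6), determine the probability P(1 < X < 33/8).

P(1 < X < 33/8) = ∫_{1}^{33/8} f(x) dx
where f(x) = \frac{1}{5}
= \frac{5}{8}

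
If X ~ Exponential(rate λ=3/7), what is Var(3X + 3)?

For X ~ Exponential(rate λ=3/7):
Var(X) = \frac{49}{9}
Var(3X + 3) = (3)² × Var(X) = 9 × \frac{49}{9} = 49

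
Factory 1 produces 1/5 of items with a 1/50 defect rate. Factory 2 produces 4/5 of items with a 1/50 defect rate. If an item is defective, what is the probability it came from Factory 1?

Using Bayes' theorem:
P(F1) = 1/5, P(D|F1) = 1/50
P(F2) = 4/5, P(D|F2) = 1/50
P(D) = P(D|F1)P(F1) + P(D|F2)P(F2)
     = \frac{1}{50}
P(F1|D) = P(D|F1)P(F1) / P(D)
= \frac{1}{5}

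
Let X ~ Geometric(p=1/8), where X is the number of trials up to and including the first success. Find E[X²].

Using the identity E[X²] = Var(X) + (E[X])²:
E[X] = 8
Var(X) = 56
E[X²] = 56 + (8)²
= 120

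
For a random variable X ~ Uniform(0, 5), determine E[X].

For X ~ Uniform(0, 5), the expected value is:
E[X] = \frac{5}{2}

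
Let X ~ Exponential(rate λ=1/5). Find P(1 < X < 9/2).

P(1 < X < 9/2) = ∫_{1}^{9/2} f(x) dx
where f(x) = \frac{e^{- \frac{x}{5}}}{5}
= - \frac{1}{e^{\frac{9}{10}}} + e^{- \frac{1}{5}}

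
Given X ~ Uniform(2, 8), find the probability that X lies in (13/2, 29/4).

P(13/2 < X < 29/4) = ∫_{13/2}^{29/4} f(x) dx
where f(x) = \frac{1}{6}
= \frac{1}{8}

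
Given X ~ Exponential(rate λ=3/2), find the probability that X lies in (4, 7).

P(4 < X < 7) = ∫_{4}^{7} f(x) dx
where f(x) = \frac{3 e^{- \frac{3 x}{2}}}{2}
= - \frac{1}{e^{\frac{21}{2}}} + e^{-6}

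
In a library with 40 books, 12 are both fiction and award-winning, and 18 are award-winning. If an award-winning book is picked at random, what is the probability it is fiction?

P(A ∩ B) = 12/40 = 3/10
P(B) = 18/40 = 9/20
P(A|B) = P(A ∩ B) / P(B) = (3/10) / (9/20) = 2/3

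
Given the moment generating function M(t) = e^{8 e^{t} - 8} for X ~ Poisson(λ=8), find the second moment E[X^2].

To find E[X^2], compute M^(2)(0):
M^(1)(t) = 8 e^{t} e^{8 e^{t} - 8}
M^(2)(t) = 64 e^{2 t} e^{8 e^{t} - 8} + 8 e^{t} e^{8 e^{t} - 8}
M^(2)(0) = 72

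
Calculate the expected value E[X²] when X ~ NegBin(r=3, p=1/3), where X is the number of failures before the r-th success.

Using the identity E[X²] = Var(X) + (E[X])²:
E[X] = 6
Var(X) = 18
E[X²] = 18 + (6)²
= 54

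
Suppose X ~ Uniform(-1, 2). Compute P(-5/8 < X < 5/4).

P(-5/8 < X < 5/4) = ∫_{-5/8}^{5/4} f(x) dx
where f(x) = \frac{1}{3}
= \frac{5}{8}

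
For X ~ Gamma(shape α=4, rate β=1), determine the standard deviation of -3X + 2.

For X ~ Gamma(shape α=4, rate β=1):
Var(X) = 4
SD(X) = √(Var(X)) = √(4) = 2
SD(-3X + 2) = |-3| × SD(X) = 3 × 2 = 6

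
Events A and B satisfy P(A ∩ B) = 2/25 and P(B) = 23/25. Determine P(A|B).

P(A|B) = P(A ∩ B) / P(B)
= (2/25) / (23/25)
= 2/23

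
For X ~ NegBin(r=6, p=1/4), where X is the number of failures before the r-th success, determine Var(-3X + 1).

For X ~ NegBin(r=6, p=1/4), where X is the number of failures before the r-th success:
Var(X) = 72
Var(-3X + 1) = (-3)² × Var(X) = 9 × 72 = 648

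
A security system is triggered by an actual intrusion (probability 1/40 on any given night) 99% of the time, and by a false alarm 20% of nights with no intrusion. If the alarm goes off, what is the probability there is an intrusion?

Let D = the rare event, + = positive/flagged.
P(D) = 1/40
P(+|D) = 99/100
P(+|D') = 20/100 = 1/5
P(+) = P(+|D)P(D) + P(+|D')P(D')
     = \frac{99}{100} × \frac{1}{40} + \frac{1}{5} × \frac{39}{40}
     = \frac{879}{4000}
P(D|+) = P(+|D)P(D)/P(+) = \frac{33}{293}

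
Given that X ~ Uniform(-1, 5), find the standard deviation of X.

For X ~ Uniform(-1, 5):
Var(X) = 3
SD(X) = √(Var(X)) = √(3) = \sqrt{3}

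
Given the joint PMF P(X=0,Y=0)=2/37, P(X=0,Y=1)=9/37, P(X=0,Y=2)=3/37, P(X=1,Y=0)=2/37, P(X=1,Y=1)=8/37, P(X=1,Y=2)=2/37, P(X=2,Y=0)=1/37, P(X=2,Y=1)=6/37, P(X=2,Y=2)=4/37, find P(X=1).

P(X=1) = P(X=1,Y=0) + P(X=1,Y=1) + P(X=1,Y=2)
= 2/37 + 8/37 + 2/37
= 12/37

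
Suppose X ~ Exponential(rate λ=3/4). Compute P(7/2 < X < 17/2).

P(7/2 < X < 17/2) = ∫_{7/2}^{17/2} f(x) dx
where f(x) = \frac{3 e^{- \frac{3 x}{4}}}{4}
= - \frac{1 - e^{\frac{15}{4}}}{e^{\frac{51}{8}}}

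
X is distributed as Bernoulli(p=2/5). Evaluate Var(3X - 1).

For X ~ Bernoulli(p=2/5):
Var(X) = \frac{6}{25}
Var(3X - 1) = (3)² × Var(X) = 9 × \frac{6}{25} = \frac{54}{25}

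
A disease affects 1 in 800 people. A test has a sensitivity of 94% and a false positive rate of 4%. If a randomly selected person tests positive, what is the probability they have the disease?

Let D = the rare event, + = positive/flagged.
P(D) = 1/800
P(+|D) = 94/100 = 47/50
P(+|D') = 4/100 = 1/25
P(+) = P(+|D)P(D) + P(+|D')P(D')
     = \frac{47}{50} × \frac{1}{800} + \frac{1}{25} × \frac{799}{800}
     = \frac{329}{8000}
P(D|+) = P(+|D)P(D)/P(+) = \frac{1}{35}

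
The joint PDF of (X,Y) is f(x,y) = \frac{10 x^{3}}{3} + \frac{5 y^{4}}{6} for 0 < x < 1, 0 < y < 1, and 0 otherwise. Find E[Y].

E[Y] = ∫_0^1 ∫_0^1 y × f(x,y) dx dy
= \frac{5}{9}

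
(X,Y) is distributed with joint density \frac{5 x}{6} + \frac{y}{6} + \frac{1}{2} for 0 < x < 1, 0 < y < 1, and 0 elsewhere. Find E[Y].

E[Y] = ∫_0^1 ∫_0^1 y × f(x,y) dx dy
= \frac{37}{72}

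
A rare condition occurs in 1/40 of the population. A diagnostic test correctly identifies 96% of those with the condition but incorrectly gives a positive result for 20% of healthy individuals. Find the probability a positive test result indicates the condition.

Let D = the rare event, + = positive/flagged.
P(D) = 1/40
P(+|D) = 96/100 = 24/25
P(+|D') = 20/100 = 1/5
P(+) = P(+|D)P(D) + P(+|D')P(D')
     = \frac{24}{25} × \frac{1}{40} + \frac{1}{5} × \frac{39}{40}
     = \frac{219}{1000}
P(D|+) = P(+|D)P(D)/P(+) = \frac{8}{73}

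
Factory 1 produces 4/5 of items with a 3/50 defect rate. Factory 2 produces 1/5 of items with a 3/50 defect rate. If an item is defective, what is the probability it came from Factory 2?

Using Bayes' theorem:
P(F1) = 4/5, P(D|F1) = 3/50
P(F2) = 1/5, P(D|F2) = 3/50
P(D) = P(D|F1)P(F1) + P(D|F2)P(F2)
     = \frac{3}{50}
P(F2|D) = P(D|F2)P(F2) / P(D)
= \frac{1}{5}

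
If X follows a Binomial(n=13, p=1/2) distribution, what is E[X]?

For X ~ Binomial(n=13, p=1/2), the expected value is:
E[X] = \frac{13}{2}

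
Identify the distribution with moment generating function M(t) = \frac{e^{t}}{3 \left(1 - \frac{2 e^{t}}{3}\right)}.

The MGF M(t) = \frac{e^{t}}{3 \left(1 - \frac{2 e^{t}}{3}\right)} is the standard form for the Geometric distribution.
Comparing with the known MGF formula identifies: Geometric(p=1/3), X = trial number of first success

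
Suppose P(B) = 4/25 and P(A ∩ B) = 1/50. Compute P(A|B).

P(A|B) = P(A ∩ B) / P(B)
= (1/50) / (4/25)
= 1/8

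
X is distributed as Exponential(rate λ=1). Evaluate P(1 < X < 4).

P(1 < X < 4) = ∫_{1}^{4} f(x) dx
where f(x) = e^{- x}
= - \frac{1 - e^{3}}{e^{4}}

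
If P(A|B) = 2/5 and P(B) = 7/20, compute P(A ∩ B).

By definition, P(A|B) = P(A ∩ B) / P(B)
So P(A ∩ B) = P(A|B) × P(B)
= 2/5 × 7/20
= 7/50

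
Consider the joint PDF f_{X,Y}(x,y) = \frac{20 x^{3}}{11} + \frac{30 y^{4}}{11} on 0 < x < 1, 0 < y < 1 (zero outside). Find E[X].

E[X] = ∫_0^1 ∫_0^1 x × f(x,y) dy dx
= ∫_0^1 ∫_0^1 x × (\frac{20 x^{3}}{11} + \frac{30 y^{4}}{11}) dy dx
= \frac{7}{11}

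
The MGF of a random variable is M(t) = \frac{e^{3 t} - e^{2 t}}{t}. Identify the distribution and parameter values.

The MGF M(t) = \frac{e^{3 t} - e^{2 t}}{t} is the standard form for the Uniform distribution.
Comparing with the known MGF formula identifies: Uniform(2, 3)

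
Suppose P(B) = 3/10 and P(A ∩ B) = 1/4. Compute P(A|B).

P(A|B) = P(A ∩ B) / P(B)
= (1/4) / (3/10)
= 5/6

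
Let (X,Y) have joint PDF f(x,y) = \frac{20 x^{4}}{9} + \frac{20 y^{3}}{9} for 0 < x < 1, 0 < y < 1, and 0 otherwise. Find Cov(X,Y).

E[XY] = ∫∫ xy × f(x,y) dx dy = \frac{11}{27}
E[X] = \frac{35}{54}
E[Y] = \frac{2}{3}
Cov(X,Y) = E[XY] - E[X]E[Y] = - \frac{2}{81}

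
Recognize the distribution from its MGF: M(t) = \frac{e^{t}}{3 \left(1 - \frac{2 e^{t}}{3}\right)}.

The MGF M(t) = \frac{e^{t}}{3 \left(1 - \frac{2 e^{t}}{3}\right)} is the standard form for the Geometric distribution.
Comparing with the known MGF formula identifies: Geometric(p=1/3), X = trial number of first success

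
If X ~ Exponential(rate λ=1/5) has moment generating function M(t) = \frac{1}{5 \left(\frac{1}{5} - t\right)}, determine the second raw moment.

To find E[X^2], compute M^(2)(0):
M^(1)(t) = \frac{1}{5 \left(\frac{1}{5} - t\right)^{2}}
M^(2)(t) = \frac{2}{5 \left(\frac{1}{5} - t\right)^{3}}
M^(2)(0) = 50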